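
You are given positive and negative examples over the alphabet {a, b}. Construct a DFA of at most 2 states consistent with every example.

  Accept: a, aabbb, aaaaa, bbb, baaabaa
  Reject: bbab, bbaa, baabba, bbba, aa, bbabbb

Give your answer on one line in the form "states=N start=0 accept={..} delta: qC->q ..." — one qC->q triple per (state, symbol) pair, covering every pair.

states=2 start=0 accept={1} delta: 0a->1 0b->1 1a->0 1b->0

State merging on the prefix tree: take the shortest (then alphabetical) example prefix whose next move is undefined and point that move at state 0, else 1, else 2, ...; a target is out if some Accept/Reject pair would then sit in one state with the same input left (inseparable). If every existing state is out, open a new one.
a: 0a undefined. 0a->0: no, a/aa meet in 0. Open state 1: 0a->1.
b: 0b undefined. 0b->0: no, a/bbba meet in 1. 0b->1: ok.
aa: 1a undefined. 1a->0: ok.
bb: 1b undefined. 1b->0: ok.
All examples now run through 2 states with every (state, symbol) defined. Accept strings end in {1}, Reject strings end in {0}; accept={1}.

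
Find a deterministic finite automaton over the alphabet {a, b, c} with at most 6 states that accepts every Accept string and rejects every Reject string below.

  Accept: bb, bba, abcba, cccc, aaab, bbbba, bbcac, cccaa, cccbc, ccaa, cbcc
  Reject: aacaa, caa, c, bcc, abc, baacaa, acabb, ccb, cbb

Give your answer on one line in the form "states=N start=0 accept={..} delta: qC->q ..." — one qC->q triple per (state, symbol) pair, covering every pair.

states=4 start=0 accept={0,2} delta: 0a->0 0b->0 0c->1 1a->2 1b->1 1c->3 2a->1 2b->3 2c->0 3a->0 3b->1 3c->2

Fold the examples into a partial DFA from state 0: repeatedly fix the first undefined (state, symbol) met by the shortest-then-alphabetical prefix, trying targets in increasing order and rejecting any under which an Accept and a Reject string meet in one state with the same remainder; add a state when all current targets are rejected. Accepting states are where Accept strings end.
a: 0a undefined. 0a->0: ok.
b: 0b undefined. 0b->0: ok.
c: 0c undefined. 0c->0: no, bb/aacaa meet in 0. Open state 1: 0c->1.
ca: 1a undefined. 1a->0: no, bb/aacaa meet in 0. 1a->1: no, bbcac/bcc meet in 1 with "c" left. Open state 2: 1a->2.
cb: 1b undefined. 1b->0: no, bb/cbb meet in 0. 1b->1: ok.
cc: 1c undefined. 1c->0: no, bb/bcc meet in 0. 1c->1: no, cccc/c meet in 1. 1c->2: no, abcba/bcc meet in 2. Open state 3: 1c->3.
caa: 2a undefined. 2a->0: no, bb/aacaa meet in 0. 2a->1: ok.
cca: 3a undefined. 3a->0: ok.
ccb: 3b undefined. 3b->0: no, bb/ccb meet in 0. 3b->1: ok.
ccc: 3c undefined. 3c->0: no, cccc/aacaa meet in 1. 3c->1: no, cccc/bcc meet in 3. 3c->2: ok.
acab: 2b undefined. 2b->0: no, bb/acabb meet in 0. 2b->1: no, cccbc/bcc meet in 3. 2b->2: no, abcba/acabb meet in 2. 2b->3: ok.
cccc: 2c undefined. 2c->0: ok.
All examples now run through 4 states with every (state, symbol) defined. Accept strings end in {0,2}, Reject strings end in {1,3}; accept={0,2}.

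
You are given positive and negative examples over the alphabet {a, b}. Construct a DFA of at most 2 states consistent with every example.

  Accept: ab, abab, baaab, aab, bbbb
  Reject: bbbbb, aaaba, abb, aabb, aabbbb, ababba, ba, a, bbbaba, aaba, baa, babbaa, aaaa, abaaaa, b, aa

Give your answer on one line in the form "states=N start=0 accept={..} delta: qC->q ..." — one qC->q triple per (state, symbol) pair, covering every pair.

states=2 start=0 accept={0} delta: 0a->1 0b->1 1a->1 1b->0

State merging on the prefix tree: take the shortest (then alphabetical) example prefix whose next move is undefined and point that move at state 0, else 1, else 2, ...; a target is out if some Accept/Reject pair would then sit in one state with the same input left (inseparable). If every existing state is out, open a new one.
a: 0a undefined. 0a->0: no, ab/b meet in 0 with "b" left. Open state 1: 0a->1.
b: 0b undefined. 0b->0: no, bbbb/bbbbb meet in 0. 0b->1: ok.
aa: 1a undefined. 1a->0: no, ab/aabb meet in 1 with "b" left. 1a->1: ok.
ab: 1b undefined. 1b->0: ok.
All examples now run through 2 states with every (state, symbol) defined. Accept strings end in {0}, Reject strings end in {1}; accept={0}.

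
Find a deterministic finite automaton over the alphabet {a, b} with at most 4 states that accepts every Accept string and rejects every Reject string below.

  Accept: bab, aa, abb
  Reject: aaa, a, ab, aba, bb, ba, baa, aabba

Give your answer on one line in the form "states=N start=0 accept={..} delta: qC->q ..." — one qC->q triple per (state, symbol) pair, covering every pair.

states=4 start=0 accept={0} delta: 0a->1 0b->2 1a->0 1b->3 2a->3 2b->2 3a->1 3b->0

Grow the machine one transition at a time. Run the examples from 0; the earliest place one falls off (shortest prefix, ties alphabetical) gets sent to the lowest-numbered state that keeps every Accept/Reject pair distinguishable — a pair clashes when both reach the same state with identical unread suffix — and to a fresh state only if none does.
a: 0a undefined. 0a->0: no, aa/aaa meet in 0. Open state 1: 0a->1.
b: 0b undefined. 0b->0: no, bab/ab meet in 1 with "b" left. 0b->1: no, aa/ba meet in 1 with "a" left. Open state 2: 0b->2.
aa: 1a undefined. 1a->0: ok.
ab: 1b undefined. 1b->0: no, aa/ab meet in 0. 1b->1: no, aa/aba meet in 0. 1b->2: no, abb/bb meet in 2 with "b" left. Open state 3: 1b->3.
ba: 2a undefined. 2a->0: no, aa/ba meet in 0. 2a->1: no, bab/ab meet in 3. 2a->2: no, bab/bb meet in 2 with "b" left. 2a->3: ok.
bb: 2b undefined. 2b->0: no, aa/bb meet in 0. 2b->1: no, aa/aabba meet in 0. 2b->2: ok.
aba: 3a undefined. 3a->0: no, aa/aba meet in 0. 3a->1: ok.
abb: 3b undefined. 3b->0: ok.
All examples now run through 4 states with every (state, symbol) defined. Accept strings end in {0}, Reject strings end in {1,2,3}; accept={0}.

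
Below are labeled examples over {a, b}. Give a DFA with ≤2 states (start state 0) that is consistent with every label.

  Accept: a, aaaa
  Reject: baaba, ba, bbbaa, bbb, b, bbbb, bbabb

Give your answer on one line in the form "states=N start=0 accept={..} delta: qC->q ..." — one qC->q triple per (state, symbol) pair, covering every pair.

states=2 start=0 accept={0} delta: 0a->0 0b->1 1a->1 1b->1

Fold the examples into a partial DFA from state 0: repeatedly fix the first undefined (state, symbol) met by the shortest-then-alphabetical prefix, trying targets in increasing order and rejecting any under which an Accept and a Reject string meet in one state with the same remainder; add a state when all current targets are rejected. Accepting states are where Accept strings end.
a: 0a undefined. 0a->0: ok.
b: 0b undefined. 0b->0: no, a/baaba meet in 0. Open state 1: 0b->1.
ba: 1a undefined. 1a->0: no, a/baaba meet in 0. 1a->1: ok.
bb: 1b undefined. 1b->0: no, a/baaba meet in 0. 1b->1: ok.
All examples now run through 2 states with every (state, symbol) defined. Accept strings end in {0}, Reject strings end in {1}; accept={0}.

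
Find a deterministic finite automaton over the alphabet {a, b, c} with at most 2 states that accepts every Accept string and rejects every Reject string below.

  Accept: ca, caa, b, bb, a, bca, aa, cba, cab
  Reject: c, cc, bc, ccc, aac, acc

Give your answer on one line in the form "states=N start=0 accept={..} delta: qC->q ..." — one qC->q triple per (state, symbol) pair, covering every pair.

states=2 start=0 accept={0} delta: 0a->0 0b->0 0c->1 1a->0 1b->0 1c->1

State merging on the prefix tree: take the shortest (then alphabetical) example prefix whose next move is undefined and point that move at state 0, else 1, else 2, ...; a target is out if some Accept/Reject pair would then sit in one state with the same input left (inseparable). If every existing state is out, open a new one.
a: 0a undefined. 0a->0: ok.
b: 0b undefined. 0b->0: ok.
c: 0c undefined. 0c->0: no, ca/c meet in 0. Open state 1: 0c->1.
ca: 1a undefined. 1a->0: ok.
cb: 1b undefined. 1b->0: ok.
cc: 1c undefined. 1c->0: no, ca/cc meet in 0. 1c->1: ok.
All examples now run through 2 states with every (state, symbol) defined. Accept strings end in {0}, Reject strings end in {1}; accept={0}.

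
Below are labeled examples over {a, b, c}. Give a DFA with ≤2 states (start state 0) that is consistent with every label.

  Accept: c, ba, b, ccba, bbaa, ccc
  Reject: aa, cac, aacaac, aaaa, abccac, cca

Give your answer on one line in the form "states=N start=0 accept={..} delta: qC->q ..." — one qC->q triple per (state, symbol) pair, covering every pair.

Fold the examples into a partial DFA from state 0: repeatedly fix the first undefined (state, symbol) met by the shortest-then-alphabetical prefix, trying targets in increasing order and rejecting any under which an Accept and a Reject string meet in one state with the same remainder; add a state when all current targets are rejected. Accepting states are where Accept strings end.
a: 0a undefined. 0a->0: ok.
b: 0b undefined. 0b->0: no, ba/aa meet in 0. Open state 1: 0b->1.
c: 0c undefined. 0c->0: no, c/aa meet in 0. 0c->1: ok.
ba: 1a undefined. 1a->0: no, c/cac meet in 1. 1a->1: ok.
bb: 1b undefined. 1b->0: no, bbaa/aa meet in 0. 1b->1: ok.
cc: 1c undefined. 1c->0: ok.
All examples now run through 2 states with every (state, symbol) defined. Accept strings end in {1}, Reject strings end in {0}; accept={1}.

states=2 start=0 accept={1} delta: 0a->0 0b->1 0c->1 1a->1 1b->1 1c->0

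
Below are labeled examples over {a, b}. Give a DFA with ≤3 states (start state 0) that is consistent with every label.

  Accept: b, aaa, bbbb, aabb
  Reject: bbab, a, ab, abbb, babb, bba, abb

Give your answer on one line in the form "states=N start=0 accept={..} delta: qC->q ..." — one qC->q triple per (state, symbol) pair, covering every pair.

State merging on the prefix tree: take the shortest (then alphabetical) example prefix whose next move is undefined and point that move at state 0, else 1, else 2, ...; a target is out if some Accept/Reject pair would then sit in one state with the same input left (inseparable). If every existing state is out, open a new one.
a: 0a undefined. 0a->0: no, b/ab meet in 0 with "b" left. Open state 1: 0a->1.
b: 0b undefined. 0b->0: ok.
aa: 1a undefined. 1a->0: no, aaa/a meet in 1. 1a->1: no, aaa/a meet in 1. Open state 2: 1a->2.
ab: 1b undefined. 1b->0: no, b/bbab meet in 0. 1b->1: ok.
aaa: 2a undefined. 2a->0: ok.
aab: 2b undefined. 2b->0: ok.
All examples now run through 3 states with every (state, symbol) defined. Accept strings end in {0}, Reject strings end in {1}; accept={0}.

states=3 start=0 accept={0} delta: 0a->1 0b->0 1a->2 1b->1 2a->0 2b->0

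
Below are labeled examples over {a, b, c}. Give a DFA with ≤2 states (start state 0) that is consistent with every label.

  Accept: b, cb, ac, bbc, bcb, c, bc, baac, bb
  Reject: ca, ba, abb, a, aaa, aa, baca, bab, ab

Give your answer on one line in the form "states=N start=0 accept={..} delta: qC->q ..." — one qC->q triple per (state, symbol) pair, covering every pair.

Grow the machine one transition at a time. Run the examples from 0; the earliest place one falls off (shortest prefix, ties alphabetical) gets sent to the lowest-numbered state that keeps every Accept/Reject pair distinguishable — a pair clashes when both reach the same state with identical unread suffix — and to a fresh state only if none does.
a: 0a undefined. 0a->0: no, b/ab meet in 0 with "b" left. Open state 1: 0a->1.
b: 0b undefined. 0b->0: ok.
c: 0c undefined. 0c->0: ok.
aa: 1a undefined. 1a->0: no, b/aa meet in 0. 1a->1: ok.
ab: 1b undefined. 1b->0: no, b/abb meet in 0. 1b->1: ok.
ac: 1c undefined. 1c->0: ok.
All examples now run through 2 states with every (state, symbol) defined. Accept strings end in {0}, Reject strings end in {1}; accept={0}.

states=2 start=0 accept={0} delta: 0a->1 0b->0 0c->0 1a->1 1b->1 1c->0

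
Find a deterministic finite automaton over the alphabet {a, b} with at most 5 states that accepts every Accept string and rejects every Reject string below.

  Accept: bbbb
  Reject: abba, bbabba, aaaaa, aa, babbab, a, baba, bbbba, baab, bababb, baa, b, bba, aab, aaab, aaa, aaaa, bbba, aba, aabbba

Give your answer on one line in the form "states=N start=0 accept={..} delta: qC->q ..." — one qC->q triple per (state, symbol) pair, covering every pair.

State merging on the prefix tree: take the shortest (then alphabetical) example prefix whose next move is undefined and point that move at state 0, else 1, else 2, ...; a target is out if some Accept/Reject pair would then sit in one state with the same input left (inseparable). If every existing state is out, open a new one.
a: 0a undefined. 0a->0: ok.
b: 0b undefined. 0b->0: no, bbbb/abba meet in 0. Open state 1: 0b->1.
ba: 1a undefined. 1a->0: ok.
bb: 1b undefined. 1b->0: no, bbbb/abba meet in 0. 1b->1: no, bbbb/babbab meet in 1. Open state 2: 1b->2.
bba: 2a undefined. 2a->0: ok.
bbb: 2b undefined. 2b->0: no, bbbb/babbab meet in 1. 2b->1: no, bbbb/bababb meet in 2. 2b->2: no, bbbb/bababb meet in 2. Open state 3: 2b->3.
bbba: 3a undefined. 3a->0: ok.
bbbb: 3b undefined. 3b->0: no, bbbb/abba meet in 0. 3b->1: no, bbbb/babbab meet in 1. 3b->2: no, bbbb/bababb meet in 2. 3b->3: ok.
All examples now run through 4 states with every (state, symbol) defined. Accept strings end in {3}, Reject strings end in {0,1,2}; accept={3}.

states=4 start=0 accept={3} delta: 0a->0 0b->1 1a->0 1b->2 2a->0 2b->3 3a->0 3b->3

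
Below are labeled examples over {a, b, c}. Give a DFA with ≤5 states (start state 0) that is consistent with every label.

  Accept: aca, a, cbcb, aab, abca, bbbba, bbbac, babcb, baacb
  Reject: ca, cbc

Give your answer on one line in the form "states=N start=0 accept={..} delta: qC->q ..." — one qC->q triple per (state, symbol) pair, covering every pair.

states=3 start=0 accept={0,1} delta: 0a->1 0b->0 0c->1 1a->2 1b->2 1c->0 2a->0 2b->0 2c->2

Grow the machine one transition at a time. Run the examples from 0; the earliest place one falls off (shortest prefix, ties alphabetical) gets sent to the lowest-numbered state that keeps every Accept/Reject pair distinguishable — a pair clashes when both reach the same state with identical unread suffix — and to a fresh state only if none does.
a: 0a undefined. 0a->0: no, aca/ca meet in 0 with "ca" left. Open state 1: 0a->1.
b: 0b undefined. 0b->0: ok.
c: 0c undefined. 0c->0: no, a/ca meet in 1. 0c->1: ok.
aa: 1a undefined. 1a->0: no, aab/ca meet in 0. 1a->1: no, a/ca meet in 1. Open state 2: 1a->2.
ab: 1b undefined. 1b->0: no, a/cbc meet in 1. 1b->1: no, bbbac/cbc meet in 1 with "c" left. 1b->2: ok.
ac: 1c undefined. 1c->0: ok.
aab: 2b undefined. 2b->0: ok.
abc: 2c undefined. 2c->0: no, cbcb/cbc meet in 0. 2c->1: no, aca/cbc meet in 1. 2c->2: ok.
abca: 2a undefined. 2a->0: ok.
All examples now run through 3 states with every (state, symbol) defined. Accept strings end in {0,1}, Reject strings end in {2}; accept={0,1}.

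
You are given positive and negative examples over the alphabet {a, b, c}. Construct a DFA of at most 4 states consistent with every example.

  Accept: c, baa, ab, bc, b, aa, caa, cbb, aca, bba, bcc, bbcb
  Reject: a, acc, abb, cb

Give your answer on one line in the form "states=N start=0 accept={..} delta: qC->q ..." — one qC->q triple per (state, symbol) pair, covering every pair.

Fold the examples into a partial DFA from state 0: repeatedly fix the first undefined (state, symbol) met by the shortest-then-alphabetical prefix, trying targets in increasing order and rejecting any under which an Accept and a Reject string meet in one state with the same remainder; add a state when all current targets are rejected. Accepting states are where Accept strings end.
a: 0a undefined. 0a->0: no, aa/a meet in 0. Open state 1: 0a->1.
b: 0b undefined. 0b->0: no, bba/a meet in 1. 0b->1: no, b/a meet in 1. Open state 2: 0b->2.
c: 0c undefined. 0c->0: no, b/cb meet in 2. 0c->1: no, c/a meet in 1. 0c->2: ok.
aa: 1a undefined. 1a->0: ok.
ab: 1b undefined. 1b->0: no, c/abb meet in 2. 1b->1: no, ab/a meet in 1. 1b->2: ok.
ac: 1c undefined. 1c->0: no, c/acc meet in 2. 1c->1: ok.
ba: 2a undefined. 2a->0: no, baa/a meet in 1. 2a->1: ok.
bb: 2b undefined. 2b->0: no, baa/abb meet in 0. 2b->1: ok.
bc: 2c undefined. 2c->0: ok.
All examples now run through 3 states with every (state, symbol) defined. Accept strings end in {0,2}, Reject strings end in {1}; accept={0,2}.

states=3 start=0 accept={0,2} delta: 0a->1 0b->2 0c->2 1a->0 1b->2 1c->1 2a->1 2b->1 2c->0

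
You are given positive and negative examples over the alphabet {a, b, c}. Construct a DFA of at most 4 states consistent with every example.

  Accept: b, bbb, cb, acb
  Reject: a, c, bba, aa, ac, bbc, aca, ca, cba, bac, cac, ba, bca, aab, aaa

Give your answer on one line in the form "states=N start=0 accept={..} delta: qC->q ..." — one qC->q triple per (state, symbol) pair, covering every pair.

states=3 start=0 accept={0} delta: 0a->1 0b->0 0c->1 1a->2 1b->0 1c->1 2a->1 2b->1 2c->1

State merging on the prefix tree: take the shortest (then alphabetical) example prefix whose next move is undefined and point that move at state 0, else 1, else 2, ...; a target is out if some Accept/Reject pair would then sit in one state with the same input left (inseparable). If every existing state is out, open a new one.
a: 0a undefined. 0a->0: no, b/aab meet in 0 with "b" left. Open state 1: 0a->1.
b: 0b undefined. 0b->0: ok.
c: 0c undefined. 0c->0: no, b/c meet in 0. 0c->1: ok.
aa: 1a undefined. 1a->0: no, b/aa meet in 0. 1a->1: no, cb/aab meet in 1 with "b" left. Open state 2: 1a->2.
ac: 1c undefined. 1c->0: no, b/ac meet in 0. 1c->1: ok.
cb: 1b undefined. 1b->0: ok.
aaa: 2a undefined. 2a->0: no, b/aaa meet in 0. 2a->1: ok.
aab: 2b undefined. 2b->0: no, b/aab meet in 0. 2b->1: ok.
cac: 2c undefined. 2c->0: no, b/cac meet in 0. 2c->1: ok.
All examples now run through 3 states with every (state, symbol) defined. Accept strings end in {0}, Reject strings end in {1,2}; accept={0}.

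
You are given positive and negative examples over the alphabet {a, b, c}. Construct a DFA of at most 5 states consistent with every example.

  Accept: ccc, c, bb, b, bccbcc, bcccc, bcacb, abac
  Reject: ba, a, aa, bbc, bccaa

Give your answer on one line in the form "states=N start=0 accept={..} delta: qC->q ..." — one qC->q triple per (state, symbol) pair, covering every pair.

states=2 start=0 accept={1} delta: 0a->0 0b->1 0c->1 1a->0 1b->1 1c->0

State merging on the prefix tree: take the shortest (then alphabetical) example prefix whose next move is undefined and point that move at state 0, else 1, else 2, ...; a target is out if some Accept/Reject pair would then sit in one state with the same input left (inseparable). If every existing state is out, open a new one.
a: 0a undefined. 0a->0: ok.
b: 0b undefined. 0b->0: no, c/bbc meet in 0 with "c" left. Open state 1: 0b->1.
c: 0c undefined. 0c->0: no, ccc/a meet in 0. 0c->1: ok.
ba: 1a undefined. 1a->0: ok.
bb: 1b undefined. 1b->0: no, c/bbc meet in 1. 1b->1: ok.
bc: 1c undefined. 1c->0: ok.
All examples now run through 2 states with every (state, symbol) defined. Accept strings end in {1}, Reject strings end in {0}; accept={1}.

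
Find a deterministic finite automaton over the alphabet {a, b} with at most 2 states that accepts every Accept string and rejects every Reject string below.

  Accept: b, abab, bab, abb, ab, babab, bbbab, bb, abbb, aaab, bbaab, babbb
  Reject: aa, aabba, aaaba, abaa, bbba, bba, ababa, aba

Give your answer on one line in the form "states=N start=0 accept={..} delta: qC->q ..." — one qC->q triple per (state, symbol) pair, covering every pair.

State merging on the prefix tree: take the shortest (then alphabetical) example prefix whose next move is undefined and point that move at state 0, else 1, else 2, ...; a target is out if some Accept/Reject pair would then sit in one state with the same input left (inseparable). If every existing state is out, open a new one.
a: 0a undefined. 0a->0: ok.
b: 0b undefined. 0b->0: no, b/aa meet in 0. Open state 1: 0b->1.
ba: 1a undefined. 1a->0: ok.
bb: 1b undefined. 1b->0: no, abb/aa meet in 0. 1b->1: ok.
All examples now run through 2 states with every (state, symbol) defined. Accept strings end in {1}, Reject strings end in {0}; accept={1}.

states=2 start=0 accept={1} delta: 0a->0 0b->1 1a->0 1b->1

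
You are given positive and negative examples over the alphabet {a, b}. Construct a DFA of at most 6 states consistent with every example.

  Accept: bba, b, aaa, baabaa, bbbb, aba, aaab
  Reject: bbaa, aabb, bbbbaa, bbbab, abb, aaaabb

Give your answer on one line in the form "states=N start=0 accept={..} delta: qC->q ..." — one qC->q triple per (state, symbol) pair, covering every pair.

states=5 start=0 accept={0,1,3} delta: 0a->0 0b->1 1a->0 1b->2 2a->3 2b->3 3a->4 3b->3 4a->2 4b->2

Grow the machine one transition at a time. Run the examples from 0; the earliest place one falls off (shortest prefix, ties alphabetical) gets sent to the lowest-numbered state that keeps every Accept/Reject pair distinguishable — a pair clashes when both reach the same state with identical unread suffix — and to a fresh state only if none does.
a: 0a undefined. 0a->0: ok.
b: 0b undefined. 0b->0: no, bba/bbaa meet in 0. Open state 1: 0b->1.
ba: 1a undefined. 1a->0: ok.
bb: 1b undefined. 1b->0: no, bba/bbaa meet in 0. 1b->1: no, bba/bbaa meet in 0. Open state 2: 1b->2.
bba: 2a undefined. 2a->0: no, bba/bbaa meet in 0. 2a->1: no, aaa/bbaa meet in 0. 2a->2: no, bba/bbaa meet in 2. Open state 3: 2a->3.
bbb: 2b undefined. 2b->0: no, b/bbbab meet in 1. 2b->1: no, b/bbbab meet in 1. 2b->2: no, bbbb/aabb meet in 2. 2b->3: ok.
bbaa: 3a undefined. 3a->0: no, b/bbbab meet in 1. 3a->1: no, b/bbaa meet in 1. 3a->2: no, bba/bbbab meet in 3. 3a->3: no, bba/bbaa meet in 3. Open state 4: 3a->4.
bbbb: 3b undefined. 3b->0: no, aaa/bbbbaa meet in 0. 3b->1: no, aaa/bbbbaa meet in 0. 3b->2: no, bbbb/aabb meet in 2. 3b->3: ok.
bbbab: 4b undefined. 4b->0: no, aaa/bbbab meet in 0. 4b->1: no, b/bbbab meet in 1. 4b->2: ok.
bbbbaa: 4a undefined. 4a->0: no, aaa/bbbbaa meet in 0. 4a->1: no, b/bbbbaa meet in 1. 4a->2: ok.
All examples now run through 5 states with every (state, symbol) defined. Accept strings end in {0,1,3}, Reject strings end in {2,4}; accept={0,1,3}.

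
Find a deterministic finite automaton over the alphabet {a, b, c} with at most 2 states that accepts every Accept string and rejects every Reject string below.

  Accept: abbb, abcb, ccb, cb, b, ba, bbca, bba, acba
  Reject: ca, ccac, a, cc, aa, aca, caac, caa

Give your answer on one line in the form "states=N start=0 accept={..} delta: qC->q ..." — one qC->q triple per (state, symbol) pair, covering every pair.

State merging on the prefix tree: take the shortest (then alphabetical) example prefix whose next move is undefined and point that move at state 0, else 1, else 2, ...; a target is out if some Accept/Reject pair would then sit in one state with the same input left (inseparable). If every existing state is out, open a new one.
a: 0a undefined. 0a->0: ok.
b: 0b undefined. 0b->0: no, abbb/a meet in 0. Open state 1: 0b->1.
c: 0c undefined. 0c->0: ok.
ba: 1a undefined. 1a->0: no, ba/ca meet in 0. 1a->1: ok.
bb: 1b undefined. 1b->0: no, bbca/ca meet in 0. 1b->1: ok.
abc: 1c undefined. 1c->0: no, bbca/ca meet in 0. 1c->1: ok.
All examples now run through 2 states with every (state, symbol) defined. Accept strings end in {1}, Reject strings end in {0}; accept={1}.

states=2 start=0 accept={1} delta: 0a->0 0b->1 0c->0 1a->1 1b->1 1c->1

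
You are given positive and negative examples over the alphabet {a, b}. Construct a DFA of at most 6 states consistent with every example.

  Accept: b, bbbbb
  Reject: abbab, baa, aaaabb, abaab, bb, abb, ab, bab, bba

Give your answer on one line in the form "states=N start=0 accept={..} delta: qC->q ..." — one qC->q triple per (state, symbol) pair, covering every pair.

states=4 start=0 accept={1} delta: 0a->1 0b->1 1a->2 1b->2 2a->0 2b->3 3a->1 3b->0

Fold the examples into a partial DFA from state 0: repeatedly fix the first undefined (state, symbol) met by the shortest-then-alphabetical prefix, trying targets in increasing order and rejecting any under which an Accept and a Reject string meet in one state with the same remainder; add a state when all current targets are rejected. Accepting states are where Accept strings end.
a: 0a undefined. 0a->0: no, b/ab meet in 0 with "b" left. Open state 1: 0a->1.
b: 0b undefined. 0b->0: no, b/bb meet in 0. 0b->1: ok.
aa: 1a undefined. 1a->0: no, b/baa meet in 1. 1a->1: no, b/baa meet in 1. Open state 2: 1a->2.
ab: 1b undefined. 1b->0: no, b/abb meet in 1. 1b->1: no, b/bb meet in 1. 1b->2: ok.
aaa: 2a undefined. 2a->0: ok.
abb: 2b undefined. 2b->0: no, bbbbb/abbab meet in 2. 2b->1: no, b/abbab meet in 1. 2b->2: no, b/abbab meet in 1. Open state 3: 2b->3.
abba: 3a undefined. 3a->0: no, b/abbab meet in 1. 3a->1: ok.
bbbb: 3b undefined. 3b->0: ok.
All examples now run through 4 states with every (state, symbol) defined. Accept strings end in {1}, Reject strings end in {0,2,3}; accept={1}.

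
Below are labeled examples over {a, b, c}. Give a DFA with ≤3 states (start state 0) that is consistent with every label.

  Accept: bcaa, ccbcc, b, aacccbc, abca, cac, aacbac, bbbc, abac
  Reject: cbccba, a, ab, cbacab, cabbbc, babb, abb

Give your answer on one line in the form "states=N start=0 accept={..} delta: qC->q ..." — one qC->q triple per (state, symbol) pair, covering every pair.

State merging on the prefix tree: take the shortest (then alphabetical) example prefix whose next move is undefined and point that move at state 0, else 1, else 2, ...; a target is out if some Accept/Reject pair would then sit in one state with the same input left (inseparable). If every existing state is out, open a new one.
a: 0a undefined. 0a->0: no, b/ab meet in 0 with "b" left. Open state 1: 0a->1.
b: 0b undefined. 0b->0: ok.
c: 0c undefined. 0c->0: ok.
aa: 1a undefined. 1a->0: ok.
ab: 1b undefined. 1b->0: no, bcaa/ab meet in 0. 1b->1: no, cac/cabbbc meet in 1 with "c" left. Open state 2: 1b->2.
aba: 2a undefined. 2a->0: ok.
abb: 2b undefined. 2b->0: no, bcaa/cabbbc meet in 0. 2b->1: ok.
abc: 2c undefined. 2c->0: no, bcaa/cabbbc meet in 0. 2c->1: ok.
cac: 1c undefined. 1c->0: ok.
All examples now run through 3 states with every (state, symbol) defined. Accept strings end in {0}, Reject strings end in {1,2}; accept={0}.

states=3 start=0 accept={0} delta: 0a->1 0b->0 0c->0 1a->0 1b->2 1c->0 2a->0 2b->1 2c->1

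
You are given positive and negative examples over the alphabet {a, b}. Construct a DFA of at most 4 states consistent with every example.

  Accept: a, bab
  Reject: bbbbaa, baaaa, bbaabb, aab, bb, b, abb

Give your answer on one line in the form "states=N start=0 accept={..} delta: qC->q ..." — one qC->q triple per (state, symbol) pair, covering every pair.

State merging on the prefix tree: take the shortest (then alphabetical) example prefix whose next move is undefined and point that move at state 0, else 1, else 2, ...; a target is out if some Accept/Reject pair would then sit in one state with the same input left (inseparable). If every existing state is out, open a new one.
a: 0a undefined. 0a->0: ok.
b: 0b undefined. 0b->0: no, a/bbbbaa meet in 0. Open state 1: 0b->1.
ba: 1a undefined. 1a->0: no, a/baaaa meet in 0. 1a->1: no, bab/bb meet in 1 with "b" left. Open state 2: 1a->2.
bb: 1b undefined. 1b->0: no, a/bbbbaa meet in 0. 1b->1: ok.
baa: 2a undefined. 2a->0: no, a/bbbbaa meet in 0. 2a->1: ok.
bab: 2b undefined. 2b->0: ok.
All examples now run through 3 states with every (state, symbol) defined. Accept strings end in {0}, Reject strings end in {1}; accept={0}.

states=3 start=0 accept={0} delta: 0a->0 0b->1 1a->2 1b->1 2a->1 2b->0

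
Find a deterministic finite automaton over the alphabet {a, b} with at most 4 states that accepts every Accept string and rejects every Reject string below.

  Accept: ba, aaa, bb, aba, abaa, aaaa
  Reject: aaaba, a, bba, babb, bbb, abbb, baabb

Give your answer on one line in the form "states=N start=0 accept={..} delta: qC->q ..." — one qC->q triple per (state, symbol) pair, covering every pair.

Grow the machine one transition at a time. Run the examples from 0; the earliest place one falls off (shortest prefix, ties alphabetical) gets sent to the lowest-numbered state that keeps every Accept/Reject pair distinguishable — a pair clashes when both reach the same state with identical unread suffix — and to a fresh state only if none does.
a: 0a undefined. 0a->0: no, ba/aaaba meet in 0 with "ba" left. Open state 1: 0a->1.
b: 0b undefined. 0b->0: no, ba/a meet in 1. 0b->1: no, aba/bba meet in 1 with "ba" left. Open state 2: 0b->2.
aa: 1a undefined. 1a->0: no, aaa/a meet in 1. 1a->1: no, aaa/a meet in 1. 1a->2: ok.
ab: 1b undefined. 1b->0: no, bb/abbb meet in 2 with "b" left. 1b->1: ok.
ba: 2a undefined. 2a->0: no, ba/aaaba meet in 0. 2a->1: no, ba/a meet in 1. 2a->2: ok.
bb: 2b undefined. 2b->0: no, ba/babb meet in 2. 2b->1: no, ba/aaaba meet in 2. 2b->2: no, ba/aaaba meet in 2. Open state 3: 2b->3.
bba: 3a undefined. 3a->0: ok.
bbb: 3b undefined. 3b->0: ok.
All examples now run through 4 states with every (state, symbol) defined. Accept strings end in {2,3}, Reject strings end in {0,1}; accept={2,3}.

states=4 start=0 accept={2,3} delta: 0a->1 0b->2 1a->2 1b->1 2a->2 2b->3 3a->0 3b->0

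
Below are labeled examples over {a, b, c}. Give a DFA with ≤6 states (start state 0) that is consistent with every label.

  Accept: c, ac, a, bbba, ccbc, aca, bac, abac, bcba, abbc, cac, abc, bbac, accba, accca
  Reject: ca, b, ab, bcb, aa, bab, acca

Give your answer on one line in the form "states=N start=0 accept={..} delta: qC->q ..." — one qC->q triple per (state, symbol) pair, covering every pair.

states=3 start=0 accept={1,2} delta: 0a->1 0b->0 0c->1 1a->0 1b->0 1c->2 2a->1 2b->0 2c->1

Fold the examples into a partial DFA from state 0: repeatedly fix the first undefined (state, symbol) met by the shortest-then-alphabetical prefix, trying targets in increasing order and rejecting any under which an Accept and a Reject string meet in one state with the same remainder; add a state when all current targets are rejected. Accepting states are where Accept strings end.
a: 0a undefined. 0a->0: no, a/aa meet in 0. Open state 1: 0a->1.
b: 0b undefined. 0b->0: ok.
c: 0c undefined. 0c->0: no, c/b meet in 0. 0c->1: ok.
aa: 1a undefined. 1a->0: ok.
ab: 1b undefined. 1b->0: ok.
ac: 1c undefined. 1c->0: no, ac/ca meet in 0. 1c->1: no, aca/ca meet in 0. Open state 2: 1c->2.
aca: 2a undefined. 2a->0: no, aca/ca meet in 0. 2a->1: ok.
acc: 2c undefined. 2c->0: no, c/acca meet in 1. 2c->1: ok.
ccb: 2b undefined. 2b->0: ok.
All examples now run through 3 states with every (state, symbol) defined. Accept strings end in {1,2}, Reject strings end in {0}; accept={1,2}.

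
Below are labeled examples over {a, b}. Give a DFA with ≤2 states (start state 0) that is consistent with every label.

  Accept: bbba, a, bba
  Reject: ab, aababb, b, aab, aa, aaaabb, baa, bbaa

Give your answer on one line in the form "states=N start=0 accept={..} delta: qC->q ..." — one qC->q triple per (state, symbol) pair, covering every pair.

Fold the examples into a partial DFA from state 0: repeatedly fix the first undefined (state, symbol) met by the shortest-then-alphabetical prefix, trying targets in increasing order and rejecting any under which an Accept and a Reject string meet in one state with the same remainder; add a state when all current targets are rejected. Accepting states are where Accept strings end.
a: 0a undefined. 0a->0: no, a/aa meet in 0. Open state 1: 0a->1.
b: 0b undefined. 0b->0: ok.
aa: 1a undefined. 1a->0: ok.
ab: 1b undefined. 1b->0: ok.
All examples now run through 2 states with every (state, symbol) defined. Accept strings end in {1}, Reject strings end in {0}; accept={1}.

states=2 start=0 accept={1} delta: 0a->1 0b->0 1a->0 1b->0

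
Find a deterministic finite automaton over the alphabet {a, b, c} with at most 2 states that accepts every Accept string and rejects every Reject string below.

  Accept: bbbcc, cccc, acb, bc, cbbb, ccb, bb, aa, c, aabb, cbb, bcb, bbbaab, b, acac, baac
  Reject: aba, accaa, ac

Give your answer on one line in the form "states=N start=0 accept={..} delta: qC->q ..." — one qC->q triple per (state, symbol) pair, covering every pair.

State merging on the prefix tree: take the shortest (then alphabetical) example prefix whose next move is undefined and point that move at state 0, else 1, else 2, ...; a target is out if some Accept/Reject pair would then sit in one state with the same input left (inseparable). If every existing state is out, open a new one.
a: 0a undefined. 0a->0: no, c/ac meet in 0 with "c" left. Open state 1: 0a->1.
b: 0b undefined. 0b->0: ok.
c: 0c undefined. 0c->0: ok.
aa: 1a undefined. 1a->0: ok.
ab: 1b undefined. 1b->0: ok.
ac: 1c undefined. 1c->0: no, bbbcc/accaa meet in 0. 1c->1: ok.
All examples now run through 2 states with every (state, symbol) defined. Accept strings end in {0}, Reject strings end in {1}; accept={0}.

states=2 start=0 accept={0} delta: 0a->1 0b->0 0c->0 1a->0 1b->0 1c->1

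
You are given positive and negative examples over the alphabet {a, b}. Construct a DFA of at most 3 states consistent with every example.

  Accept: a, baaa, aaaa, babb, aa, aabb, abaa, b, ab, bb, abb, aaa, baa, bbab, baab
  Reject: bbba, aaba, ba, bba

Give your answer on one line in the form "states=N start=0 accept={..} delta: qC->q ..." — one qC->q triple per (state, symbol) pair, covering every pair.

Fold the examples into a partial DFA from state 0: repeatedly fix the first undefined (state, symbol) met by the shortest-then-alphabetical prefix, trying targets in increasing order and rejecting any under which an Accept and a Reject string meet in one state with the same remainder; add a state when all current targets are rejected. Accepting states are where Accept strings end.
a: 0a undefined. 0a->0: ok.
b: 0b undefined. 0b->0: no, a/bbba meet in 0. Open state 1: 0b->1.
ba: 1a undefined. 1a->0: no, a/aaba meet in 0. 1a->1: no, baaa/aaba meet in 1. Open state 2: 1a->2.
bb: 1b undefined. 1b->0: no, a/bba meet in 0. 1b->1: ok.
baa: 2a undefined. 2a->0: ok.
bab: 2b undefined. 2b->0: ok.
All examples now run through 3 states with every (state, symbol) defined. Accept strings end in {0,1}, Reject strings end in {2}; accept={0,1}.

states=3 start=0 accept={0,1} delta: 0a->0 0b->1 1a->2 1b->1 2a->0 2b->0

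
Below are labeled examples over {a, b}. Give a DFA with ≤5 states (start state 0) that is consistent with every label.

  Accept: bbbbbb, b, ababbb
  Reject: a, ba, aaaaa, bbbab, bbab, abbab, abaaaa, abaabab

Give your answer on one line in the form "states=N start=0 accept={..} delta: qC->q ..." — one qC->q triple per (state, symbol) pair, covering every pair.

Grow the machine one transition at a time. Run the examples from 0; the earliest place one falls off (shortest prefix, ties alphabetical) gets sent to the lowest-numbered state that keeps every Accept/Reject pair distinguishable — a pair clashes when both reach the same state with identical unread suffix — and to a fresh state only if none does.
a: 0a undefined. 0a->0: ok.
b: 0b undefined. 0b->0: no, bbbbbb/a meet in 0. Open state 1: 0b->1.
ba: 1a undefined. 1a->0: no, b/abaabab meet in 1. 1a->1: no, b/ba meet in 1. Open state 2: 1a->2.
bb: 1b undefined. 1b->0: no, bbbbbb/a meet in 0. 1b->1: ok.
abaa: 2a undefined. 2a->0: ok.
abab: 2b undefined. 2b->0: ok.
All examples now run through 3 states with every (state, symbol) defined. Accept strings end in {1}, Reject strings end in {0,2}; accept={1}.

states=3 start=0 accept={1} delta: 0a->0 0b->1 1a->2 1b->1 2a->0 2b->0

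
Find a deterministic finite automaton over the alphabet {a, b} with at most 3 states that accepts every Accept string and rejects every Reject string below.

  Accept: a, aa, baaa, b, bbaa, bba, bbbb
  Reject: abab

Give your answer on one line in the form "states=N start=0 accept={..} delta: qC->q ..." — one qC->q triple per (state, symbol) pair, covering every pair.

Fold the examples into a partial DFA from state 0: repeatedly fix the first undefined (state, symbol) met by the shortest-then-alphabetical prefix, trying targets in increasing order and rejecting any under which an Accept and a Reject string meet in one state with the same remainder; add a state when all current targets are rejected. Accepting states are where Accept strings end.
a: 0a undefined. 0a->0: ok.
b: 0b undefined. 0b->0: no, a/abab meet in 0. Open state 1: 0b->1.
ba: 1a undefined. 1a->0: no, b/abab meet in 1. 1a->1: ok.
bb: 1b undefined. 1b->0: no, a/abab meet in 0. 1b->1: no, baaa/abab meet in 1. Open state 2: 1b->2.
bba: 2a undefined. 2a->0: ok.
bbb: 2b undefined. 2b->0: ok.
All examples now run through 3 states with every (state, symbol) defined. Accept strings end in {0,1}, Reject strings end in {2}; accept={0,1}.

states=3 start=0 accept={0,1} delta: 0a->0 0b->1 1a->1 1b->2 2a->0 2b->0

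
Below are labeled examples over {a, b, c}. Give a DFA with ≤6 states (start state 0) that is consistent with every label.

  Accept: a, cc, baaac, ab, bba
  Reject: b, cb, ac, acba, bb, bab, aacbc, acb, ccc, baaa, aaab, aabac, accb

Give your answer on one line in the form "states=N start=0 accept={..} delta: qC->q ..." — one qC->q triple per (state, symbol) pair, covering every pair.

states=4 start=0 accept={0,1} delta: 0a->1 0b->2 0c->2 1a->2 1b->0 1c->3 2a->0 2b->2 2c->1 3a->2 3b->3 3c->0

Fold the examples into a partial DFA from state 0: repeatedly fix the first undefined (state, symbol) met by the shortest-then-alphabetical prefix, trying targets in increasing order and rejecting any under which an Accept and a Reject string meet in one state with the same remainder; add a state when all current targets are rejected. Accepting states are where Accept strings end.
a: 0a undefined. 0a->0: no, ab/b meet in 0 with "b" left. Open state 1: 0a->1.
b: 0b undefined. 0b->0: no, ab/bab meet in 1 with "b" left. 0b->1: no, a/b meet in 1. Open state 2: 0b->2.
c: 0c undefined. 0c->0: no, cc/ccc meet in 0. 0c->1: no, cc/ac meet in 1 with "c" left. 0c->2: ok.
aa: 1a undefined. 1a->0: no, ab/aaab meet in 1 with "b" left. 1a->1: no, ab/aaab meet in 1 with "b" left. 1a->2: ok.
ab: 1b undefined. 1b->0: ok.
ac: 1c undefined. 1c->0: no, ab/ac meet in 0. 1c->1: no, a/ac meet in 1. 1c->2: no, bba/acba meet in 2 with "ba" left. Open state 3: 1c->3.
ba: 2a undefined. 2a->0: ok.
bb: 2b undefined. 2b->0: no, ab/cb meet in 0. 2b->1: no, a/cb meet in 1. 2b->2: ok.
cc: 2c undefined. 2c->0: no, cc/aacbc meet in 0. 2c->1: ok.
acb: 3b undefined. 3b->0: no, a/acba meet in 1. 3b->1: no, a/acb meet in 1. 3b->2: no, ab/acba meet in 0. 3b->3: ok.
acc: 3c undefined. 3c->0: ok.
acba: 3a undefined. 3a->0: no, ab/acba meet in 0. 3a->1: no, a/acba meet in 1. 3a->2: ok.
All examples now run through 4 states with every (state, symbol) defined. Accept strings end in {0,1}, Reject strings end in {2,3}; accept={0,1}.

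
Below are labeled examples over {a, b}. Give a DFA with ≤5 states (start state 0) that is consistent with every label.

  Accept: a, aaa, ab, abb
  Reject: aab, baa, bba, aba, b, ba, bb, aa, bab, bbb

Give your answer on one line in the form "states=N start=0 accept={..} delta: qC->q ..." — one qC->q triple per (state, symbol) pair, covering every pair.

states=3 start=0 accept={1} delta: 0a->1 0b->2 1a->0 1b->1 2a->2 2b->2

Fold the examples into a partial DFA from state 0: repeatedly fix the first undefined (state, symbol) met by the shortest-then-alphabetical prefix, trying targets in increasing order and rejecting any under which an Accept and a Reject string meet in one state with the same remainder; add a state when all current targets are rejected. Accepting states are where Accept strings end.
a: 0a undefined. 0a->0: no, a/aa meet in 0. Open state 1: 0a->1.
b: 0b undefined. 0b->0: no, a/bba meet in 1. 0b->1: no, a/b meet in 1. Open state 2: 0b->2.
aa: 1a undefined. 1a->0: ok.
ab: 1b undefined. 1b->0: no, a/aba meet in 1. 1b->1: ok.
ba: 2a undefined. 2a->0: no, a/baa meet in 1. 2a->1: no, a/ba meet in 1. 2a->2: ok.
bb: 2b undefined. 2b->0: no, a/bba meet in 1. 2b->1: no, a/bb meet in 1. 2b->2: ok.
All examples now run through 3 states with every (state, symbol) defined. Accept strings end in {1}, Reject strings end in {0,2}; accept={1}.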